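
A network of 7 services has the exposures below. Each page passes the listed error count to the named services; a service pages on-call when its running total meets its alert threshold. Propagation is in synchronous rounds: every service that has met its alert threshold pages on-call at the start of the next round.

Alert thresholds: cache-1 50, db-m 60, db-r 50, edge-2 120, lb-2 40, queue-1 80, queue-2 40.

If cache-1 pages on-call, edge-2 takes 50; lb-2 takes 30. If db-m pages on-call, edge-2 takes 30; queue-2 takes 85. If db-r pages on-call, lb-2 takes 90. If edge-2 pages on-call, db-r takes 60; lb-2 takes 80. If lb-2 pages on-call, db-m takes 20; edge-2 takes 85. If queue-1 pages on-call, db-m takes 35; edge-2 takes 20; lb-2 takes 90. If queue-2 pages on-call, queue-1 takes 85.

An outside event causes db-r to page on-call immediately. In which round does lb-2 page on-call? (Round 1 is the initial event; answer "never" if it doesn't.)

2

Round 1 — db-r pages on-call (initial).
  lb-2: +90 → 90 ≥ 40
Round 2 — lb-2 pages on-call.
  db-m: +20 → 20 < 60
  edge-2: +85 → 85 < 120
No further pages.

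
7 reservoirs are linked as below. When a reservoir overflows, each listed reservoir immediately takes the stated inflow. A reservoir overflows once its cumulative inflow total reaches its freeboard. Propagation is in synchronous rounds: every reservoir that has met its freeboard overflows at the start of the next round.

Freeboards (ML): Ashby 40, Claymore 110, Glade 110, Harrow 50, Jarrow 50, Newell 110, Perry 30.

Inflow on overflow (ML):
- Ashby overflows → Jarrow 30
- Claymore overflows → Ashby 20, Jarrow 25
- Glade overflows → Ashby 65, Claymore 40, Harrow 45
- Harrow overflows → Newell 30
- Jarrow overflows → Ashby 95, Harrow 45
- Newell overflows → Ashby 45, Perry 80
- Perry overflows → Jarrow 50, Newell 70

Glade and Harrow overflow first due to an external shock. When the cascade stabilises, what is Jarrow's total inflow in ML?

Round 1 — Glade, Harrow overflow (initial).
  Ashby: +65 → 65 ≥ 40
  Claymore: +40 → 40 < 110
  Newell: +30 → 30 < 110
Round 2 — Ashby overflows.
  Jarrow: +30 → 30 < 50
No further overflows.

30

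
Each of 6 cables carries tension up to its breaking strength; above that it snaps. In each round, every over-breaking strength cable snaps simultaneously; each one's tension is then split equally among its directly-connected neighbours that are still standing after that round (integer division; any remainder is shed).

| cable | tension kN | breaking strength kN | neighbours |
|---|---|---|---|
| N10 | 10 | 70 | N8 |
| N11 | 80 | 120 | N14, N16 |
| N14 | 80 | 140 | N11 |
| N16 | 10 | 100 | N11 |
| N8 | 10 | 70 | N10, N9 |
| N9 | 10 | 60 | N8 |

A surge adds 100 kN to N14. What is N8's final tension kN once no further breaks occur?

Round 1 — N14 at 180 > 140. N14 snaps.
  N14 sheds 180 kN to N11: 180 each.
    N11: 80+180 = 260 > 120
Round 2 — N11 snaps.
  N11 sheds 260 kN to N16: 260 each.
    N16: 10+260 = 270 > 100
Round 3 — N16 snaps.
  N16 sheds 270 kN: no online neighbours, lost.
No further breaks.

10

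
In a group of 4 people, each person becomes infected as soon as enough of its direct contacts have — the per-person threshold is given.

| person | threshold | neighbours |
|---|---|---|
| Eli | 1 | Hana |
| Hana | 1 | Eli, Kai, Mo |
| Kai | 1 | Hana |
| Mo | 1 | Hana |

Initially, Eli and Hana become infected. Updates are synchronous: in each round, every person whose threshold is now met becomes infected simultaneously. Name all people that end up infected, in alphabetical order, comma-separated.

Eli, Hana, Kai, Mo

Round 1 — Eli, Hana become infected (initial).
Round 2 — checking thresholds:
  Kai: 1 of 1 neighbours ≥ 1, becomes infected.
  Mo: 1 of 1 neighbours ≥ 1, becomes infected.
Round 3 — no new infections; cascade stops.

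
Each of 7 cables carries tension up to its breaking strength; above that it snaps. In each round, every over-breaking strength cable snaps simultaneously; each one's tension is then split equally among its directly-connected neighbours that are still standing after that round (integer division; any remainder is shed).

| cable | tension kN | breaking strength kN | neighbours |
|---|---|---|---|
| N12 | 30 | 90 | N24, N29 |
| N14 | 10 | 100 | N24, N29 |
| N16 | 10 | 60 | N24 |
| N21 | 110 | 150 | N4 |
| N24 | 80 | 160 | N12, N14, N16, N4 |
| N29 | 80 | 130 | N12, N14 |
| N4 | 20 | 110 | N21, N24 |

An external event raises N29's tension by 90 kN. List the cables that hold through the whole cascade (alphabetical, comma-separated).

Round 1 — N29 at 170 > 130. N29 snaps.
  N29 sheds 170 kN to N12, N14: 85 each.
    N12: 30+85 = 115 > 90
    N14: 10+85 = 95 ≤ 100
Round 2 — N12 snaps.
  N12 sheds 115 kN to N24: 115 each.
    N24: 80+115 = 195 > 160
Round 3 — N24 snaps.
  N24 sheds 195 kN to N14, N16, N4: 65 each.
    N14: 95+65 = 160 > 100
    N16: 10+65 = 75 > 60
    N4: 20+65 = 85 ≤ 110
Round 4 — N14, N16 snap.
  N14 sheds 160 kN: no online neighbours, lost.
  N16 sheds 75 kN: no online neighbours, lost.
No further breaks.

N21, N4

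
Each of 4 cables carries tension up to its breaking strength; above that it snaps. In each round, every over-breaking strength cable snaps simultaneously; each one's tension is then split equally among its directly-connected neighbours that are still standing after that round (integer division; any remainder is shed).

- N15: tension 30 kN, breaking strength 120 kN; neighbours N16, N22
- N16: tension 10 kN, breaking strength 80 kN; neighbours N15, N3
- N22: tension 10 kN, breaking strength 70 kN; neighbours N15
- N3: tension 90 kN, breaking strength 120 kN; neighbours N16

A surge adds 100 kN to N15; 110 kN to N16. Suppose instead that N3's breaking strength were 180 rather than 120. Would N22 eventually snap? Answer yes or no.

yes

With N3's breaking strength at 180:
Round 1 — N15 at 130 > 120; N16 at 120 > 80. N15, N16 snap.
  N15 sheds 130 kN to N22: 130 each.
    N22: 10+130 = 140 > 70
  N16 sheds 120 kN to N3: 120 each.
    N3: 90+120 = 210 > 180
Round 2 — N22, N3 snap.
  N22 sheds 140 kN: no online neighbours, lost.
  N3 sheds 210 kN: no online neighbours, lost.
No further breaks.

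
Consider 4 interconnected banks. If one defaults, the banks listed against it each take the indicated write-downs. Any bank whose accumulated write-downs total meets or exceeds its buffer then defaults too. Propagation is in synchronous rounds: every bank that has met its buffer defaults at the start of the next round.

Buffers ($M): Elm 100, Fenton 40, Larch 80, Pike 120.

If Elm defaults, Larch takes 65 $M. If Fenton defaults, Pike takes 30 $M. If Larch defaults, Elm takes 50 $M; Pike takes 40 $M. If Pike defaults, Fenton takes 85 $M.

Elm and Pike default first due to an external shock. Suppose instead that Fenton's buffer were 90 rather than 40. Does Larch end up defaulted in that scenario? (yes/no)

no

With Fenton's buffer at 90:
Round 1 — Elm, Pike default (initial).
  Fenton: +85 → 85 < 90
  Larch: +65 → 65 < 80
No further defaults.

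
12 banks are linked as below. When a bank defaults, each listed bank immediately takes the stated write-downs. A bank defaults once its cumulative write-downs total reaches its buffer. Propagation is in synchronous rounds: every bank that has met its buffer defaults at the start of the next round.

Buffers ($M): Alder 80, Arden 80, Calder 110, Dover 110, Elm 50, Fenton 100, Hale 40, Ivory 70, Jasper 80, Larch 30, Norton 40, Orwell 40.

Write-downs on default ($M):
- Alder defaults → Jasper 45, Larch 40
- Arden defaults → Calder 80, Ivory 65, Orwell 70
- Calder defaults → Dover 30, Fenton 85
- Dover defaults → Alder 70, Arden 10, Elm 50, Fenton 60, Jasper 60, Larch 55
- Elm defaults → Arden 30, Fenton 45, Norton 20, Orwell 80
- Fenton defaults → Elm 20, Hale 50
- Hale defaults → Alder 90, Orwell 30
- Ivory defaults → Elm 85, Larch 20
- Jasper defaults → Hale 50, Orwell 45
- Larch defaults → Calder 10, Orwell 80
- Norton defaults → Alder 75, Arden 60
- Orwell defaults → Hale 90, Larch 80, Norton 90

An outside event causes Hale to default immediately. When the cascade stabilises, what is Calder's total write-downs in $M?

10

Round 1 — Hale defaults (initial).
  Alder: +90 → 90 ≥ 80
  Orwell: +30 → 30 < 40
Round 2 — Alder defaults.
  Jasper: +45 → 45 < 80
  Larch: +40 → 40 ≥ 30
Round 3 — Larch defaults.
  Calder: +10 → 10 < 110
  Orwell: +80 → 110 ≥ 40
Round 4 — Orwell defaults.
  Norton: +90 → 90 ≥ 40
Round 5 — Norton defaults.
  Arden: +60 → 60 < 80
No further defaults.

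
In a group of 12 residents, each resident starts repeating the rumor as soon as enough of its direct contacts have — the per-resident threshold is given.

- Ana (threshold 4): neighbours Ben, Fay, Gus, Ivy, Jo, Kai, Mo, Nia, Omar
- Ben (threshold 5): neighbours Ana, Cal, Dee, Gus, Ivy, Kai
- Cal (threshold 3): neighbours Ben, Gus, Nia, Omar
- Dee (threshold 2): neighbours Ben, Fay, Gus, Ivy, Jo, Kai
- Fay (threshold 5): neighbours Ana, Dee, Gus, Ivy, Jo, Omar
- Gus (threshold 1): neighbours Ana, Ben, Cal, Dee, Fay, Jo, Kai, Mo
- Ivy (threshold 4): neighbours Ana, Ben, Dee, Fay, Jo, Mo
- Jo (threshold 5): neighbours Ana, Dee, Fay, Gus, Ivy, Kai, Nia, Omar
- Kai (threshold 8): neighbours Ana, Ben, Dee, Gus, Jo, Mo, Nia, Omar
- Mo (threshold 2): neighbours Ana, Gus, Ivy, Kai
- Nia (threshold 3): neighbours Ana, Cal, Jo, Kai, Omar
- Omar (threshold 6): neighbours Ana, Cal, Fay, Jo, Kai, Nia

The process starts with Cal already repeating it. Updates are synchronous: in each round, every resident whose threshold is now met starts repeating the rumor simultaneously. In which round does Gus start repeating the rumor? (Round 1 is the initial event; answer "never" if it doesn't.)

2

Round 1 — Cal starts repeating the rumor (initial).
Round 2 — checking thresholds:
  Ben: 1 of 6 neighbours < 5, not yet.
  Gus: 1 of 8 neighbours ≥ 1, starts repeating the rumor.
  Nia: 1 of 5 neighbours < 3, not yet.
  Omar: 1 of 6 neighbours < 6, not yet.
Round 3 — no new spreads; cascade stops.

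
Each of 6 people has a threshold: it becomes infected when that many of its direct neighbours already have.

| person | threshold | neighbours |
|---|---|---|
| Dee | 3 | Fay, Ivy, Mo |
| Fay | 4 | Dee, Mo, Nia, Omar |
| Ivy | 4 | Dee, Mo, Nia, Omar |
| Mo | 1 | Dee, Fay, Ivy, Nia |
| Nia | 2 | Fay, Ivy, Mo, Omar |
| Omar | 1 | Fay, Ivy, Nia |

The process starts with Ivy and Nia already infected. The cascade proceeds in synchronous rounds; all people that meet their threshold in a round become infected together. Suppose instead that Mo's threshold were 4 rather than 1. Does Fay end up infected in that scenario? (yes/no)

no

With Mo's threshold at 4:
Round 1 — Ivy, Nia become infected (initial).
Round 2 — checking thresholds:
  Dee: 1 of 3 neighbours < 3, holds.
  Fay: 1 of 4 neighbours < 4, holds.
  Mo: 2 of 4 neighbours < 4, holds.
  Omar: 2 of 3 neighbours ≥ 1, becomes infected.
Round 3 — no new infections; cascade stops.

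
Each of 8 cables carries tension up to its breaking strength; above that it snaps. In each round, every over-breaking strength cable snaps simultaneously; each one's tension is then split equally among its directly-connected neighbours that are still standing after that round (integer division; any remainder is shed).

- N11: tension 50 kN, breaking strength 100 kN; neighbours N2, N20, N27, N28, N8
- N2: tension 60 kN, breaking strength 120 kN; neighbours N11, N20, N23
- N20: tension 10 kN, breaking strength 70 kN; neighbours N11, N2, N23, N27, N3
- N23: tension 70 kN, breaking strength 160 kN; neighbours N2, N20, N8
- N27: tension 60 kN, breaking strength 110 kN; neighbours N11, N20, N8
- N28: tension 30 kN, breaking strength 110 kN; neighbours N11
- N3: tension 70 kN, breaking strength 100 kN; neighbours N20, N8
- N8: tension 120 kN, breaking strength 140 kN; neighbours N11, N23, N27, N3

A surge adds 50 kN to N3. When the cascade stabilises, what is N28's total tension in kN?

66

Round 1 — N3 at 120 > 100. N3 snaps.
  N3 sheds 120 kN to N20, N8: 60 each.
    N20: 10+60 = 70 ≤ 70
    N8: 120+60 = 180 > 140
Round 2 — N8 snaps.
  N8 sheds 180 kN to N11, N23, N27: 60 each.
    N11: 50+60 = 110 > 100
    N23: 70+60 = 130 ≤ 160
    N27: 60+60 = 120 > 110
Round 3 — N11, N27 snap.
  N11 sheds 110 kN to N2, N20, N28: 36 each (2 lost).
    N2: 60+36 = 96 ≤ 120
    N20: 70+36 = 106 > 70
    N28: 30+36 = 66 ≤ 110
  N27 sheds 120 kN to N20: 120 each.
    N20: 106+120 = 226 > 70
Round 4 — N20 snaps.
  N20 sheds 226 kN to N2, N23: 113 each.
    N2: 96+113 = 209 > 120
    N23: 130+113 = 243 > 160
Round 5 — N2, N23 snap.
  N2 sheds 209 kN: no online neighbours, lost.
  N23 sheds 243 kN: no online neighbours, lost.
No further breaks.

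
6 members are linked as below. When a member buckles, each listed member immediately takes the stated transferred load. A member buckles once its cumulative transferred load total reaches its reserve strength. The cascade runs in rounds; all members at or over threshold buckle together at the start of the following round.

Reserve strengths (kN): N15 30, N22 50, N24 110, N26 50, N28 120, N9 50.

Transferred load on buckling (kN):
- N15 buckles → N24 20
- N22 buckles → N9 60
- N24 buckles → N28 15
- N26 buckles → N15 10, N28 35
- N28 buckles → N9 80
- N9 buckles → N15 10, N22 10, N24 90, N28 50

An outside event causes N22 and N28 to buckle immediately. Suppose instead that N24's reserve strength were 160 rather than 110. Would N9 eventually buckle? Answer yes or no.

yes

With N24's reserve strength at 160:
Round 1 — N22, N28 buckle (initial).
  N9: +60+80 → 140 ≥ 50
Round 2 — N9 buckles.
  N15: +10 → 10 < 30
  N24: +90 → 90 < 160
No further bucklings.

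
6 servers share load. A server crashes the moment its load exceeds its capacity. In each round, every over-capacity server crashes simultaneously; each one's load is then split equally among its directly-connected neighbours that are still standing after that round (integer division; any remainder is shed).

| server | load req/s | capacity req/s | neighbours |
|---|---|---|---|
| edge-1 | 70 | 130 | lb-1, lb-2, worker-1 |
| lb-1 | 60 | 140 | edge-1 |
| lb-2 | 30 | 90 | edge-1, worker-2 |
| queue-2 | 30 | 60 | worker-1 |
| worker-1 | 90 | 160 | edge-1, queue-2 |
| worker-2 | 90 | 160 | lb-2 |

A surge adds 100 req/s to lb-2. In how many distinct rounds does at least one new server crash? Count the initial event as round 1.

Round 1 — lb-2 at 130 > 90. lb-2 crashes.
  lb-2 sheds 130 req/s to edge-1, worker-2: 65 each.
    edge-1: 70+65 = 135 > 130
    worker-2: 90+65 = 155 ≤ 160
Round 2 — edge-1 crashes.
  edge-1 sheds 135 req/s to lb-1, worker-1: 67 each (1 lost).
    lb-1: 60+67 = 127 ≤ 140
    worker-1: 90+67 = 157 ≤ 160
No further crashes.

2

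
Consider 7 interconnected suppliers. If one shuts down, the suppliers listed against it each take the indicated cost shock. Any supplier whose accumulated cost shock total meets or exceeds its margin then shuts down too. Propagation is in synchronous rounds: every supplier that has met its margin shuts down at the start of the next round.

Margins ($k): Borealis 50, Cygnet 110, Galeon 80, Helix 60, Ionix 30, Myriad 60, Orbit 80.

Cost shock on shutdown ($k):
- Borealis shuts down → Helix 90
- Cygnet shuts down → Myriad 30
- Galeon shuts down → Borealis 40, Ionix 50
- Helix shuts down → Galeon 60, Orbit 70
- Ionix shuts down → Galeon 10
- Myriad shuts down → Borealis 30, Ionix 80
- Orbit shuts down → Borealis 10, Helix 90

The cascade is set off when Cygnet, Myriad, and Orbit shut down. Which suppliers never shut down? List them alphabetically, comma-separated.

Borealis, Galeon

Round 1 — Cygnet, Myriad, Orbit shut down (initial).
  Borealis: +30+10 → 40 < 50
  Helix: +90 → 90 ≥ 60
  Ionix: +80 → 80 ≥ 30
Round 2 — Helix, Ionix shut down.
  Galeon: +60+10 → 70 < 80
No further shutdowns.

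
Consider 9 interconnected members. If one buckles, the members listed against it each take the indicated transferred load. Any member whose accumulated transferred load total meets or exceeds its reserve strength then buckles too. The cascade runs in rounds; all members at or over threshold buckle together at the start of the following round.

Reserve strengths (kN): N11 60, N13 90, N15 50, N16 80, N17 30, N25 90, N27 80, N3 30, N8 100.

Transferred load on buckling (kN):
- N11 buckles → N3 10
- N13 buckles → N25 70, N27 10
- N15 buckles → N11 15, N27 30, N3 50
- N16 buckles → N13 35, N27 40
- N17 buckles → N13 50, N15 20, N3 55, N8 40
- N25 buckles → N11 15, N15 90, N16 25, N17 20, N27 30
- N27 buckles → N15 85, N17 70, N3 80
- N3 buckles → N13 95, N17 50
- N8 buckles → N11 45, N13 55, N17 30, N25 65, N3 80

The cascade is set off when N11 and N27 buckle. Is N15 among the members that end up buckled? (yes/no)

yes

Round 1 — N11, N27 buckle (initial).
  N15: +85 → 85 ≥ 50
  N17: +70 → 70 ≥ 30
  N3: +10+80 → 90 ≥ 30
Round 2 — N15, N17, N3 buckle.
  N13: +50+95 → 145 ≥ 90
  N8: +40 → 40 < 100
Round 3 — N13 buckles.
  N25: +70 → 70 < 90
No further bucklings.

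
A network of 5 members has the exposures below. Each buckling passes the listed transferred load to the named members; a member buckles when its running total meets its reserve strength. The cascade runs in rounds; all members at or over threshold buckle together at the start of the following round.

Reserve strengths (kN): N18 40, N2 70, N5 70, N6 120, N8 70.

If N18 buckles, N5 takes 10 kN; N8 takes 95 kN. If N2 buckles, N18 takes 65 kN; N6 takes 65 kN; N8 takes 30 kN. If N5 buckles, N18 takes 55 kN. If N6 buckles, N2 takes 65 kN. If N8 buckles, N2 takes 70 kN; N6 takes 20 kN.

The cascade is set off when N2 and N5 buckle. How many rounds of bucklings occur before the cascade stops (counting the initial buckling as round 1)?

Round 1 — N2, N5 buckle (initial).
  N18: +65+55 → 120 ≥ 40
  N6: +65 → 65 < 120
  N8: +30 → 30 < 70
Round 2 — N18 buckles.
  N8: +95 → 125 ≥ 70
Round 3 — N8 buckles.
  N6: +20 → 85 < 120
No further bucklings.

3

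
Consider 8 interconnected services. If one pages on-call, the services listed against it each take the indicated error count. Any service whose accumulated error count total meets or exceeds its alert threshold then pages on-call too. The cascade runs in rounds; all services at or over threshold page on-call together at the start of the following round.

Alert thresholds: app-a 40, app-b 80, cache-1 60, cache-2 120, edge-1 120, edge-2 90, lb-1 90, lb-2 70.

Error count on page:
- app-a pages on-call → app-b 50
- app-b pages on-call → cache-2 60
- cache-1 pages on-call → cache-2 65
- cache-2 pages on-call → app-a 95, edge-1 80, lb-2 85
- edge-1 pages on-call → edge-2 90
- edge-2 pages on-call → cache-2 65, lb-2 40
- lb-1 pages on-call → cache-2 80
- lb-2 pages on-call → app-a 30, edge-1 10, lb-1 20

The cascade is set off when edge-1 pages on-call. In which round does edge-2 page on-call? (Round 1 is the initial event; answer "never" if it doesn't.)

Round 1 — edge-1 pages on-call (initial).
  edge-2: +90 → 90 ≥ 90
Round 2 — edge-2 pages on-call.
  cache-2: +65 → 65 < 120
  lb-2: +40 → 40 < 70
No further pages.

2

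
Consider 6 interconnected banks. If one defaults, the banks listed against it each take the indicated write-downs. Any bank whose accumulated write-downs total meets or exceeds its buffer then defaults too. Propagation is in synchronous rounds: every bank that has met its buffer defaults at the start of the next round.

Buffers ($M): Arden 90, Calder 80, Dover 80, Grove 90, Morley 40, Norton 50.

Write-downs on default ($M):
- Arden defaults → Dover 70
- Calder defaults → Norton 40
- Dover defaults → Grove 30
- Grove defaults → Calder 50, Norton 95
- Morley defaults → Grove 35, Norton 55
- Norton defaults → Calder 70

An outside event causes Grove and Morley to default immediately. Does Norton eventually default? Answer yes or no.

Round 1 — Grove, Morley default (initial).
  Calder: +50 → 50 < 80
  Norton: +95+55 → 150 ≥ 50
Round 2 — Norton defaults.
  Calder: +70 → 120 ≥ 80
Round 3 — Calder defaults.
No further defaults.

yes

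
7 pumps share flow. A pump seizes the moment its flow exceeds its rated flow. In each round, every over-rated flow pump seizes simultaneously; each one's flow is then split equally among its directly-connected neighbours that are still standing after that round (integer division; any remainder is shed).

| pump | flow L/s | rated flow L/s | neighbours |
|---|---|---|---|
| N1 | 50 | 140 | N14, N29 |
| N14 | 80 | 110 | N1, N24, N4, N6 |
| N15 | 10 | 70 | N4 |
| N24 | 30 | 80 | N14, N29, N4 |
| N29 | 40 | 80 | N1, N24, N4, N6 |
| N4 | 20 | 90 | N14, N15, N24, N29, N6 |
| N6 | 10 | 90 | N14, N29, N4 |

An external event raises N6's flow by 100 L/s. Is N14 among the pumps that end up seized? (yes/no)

yes

Round 1 — N6 at 110 > 90. N6 seizes.
  N6 sheds 110 L/s to N14, N29, N4: 36 each (2 lost).
    N14: 80+36 = 116 > 110
    N29: 40+36 = 76 ≤ 80
    N4: 20+36 = 56 ≤ 90
Round 2 — N14 seizes.
  N14 sheds 116 L/s to N1, N24, N4: 38 each (2 lost).
    N1: 50+38 = 88 ≤ 140
    N24: 30+38 = 68 ≤ 80
    N4: 56+38 = 94 > 90
Round 3 — N4 seizes.
  N4 sheds 94 L/s to N15, N24, N29: 31 each (1 lost).
    N15: 10+31 = 41 ≤ 70
    N24: 68+31 = 99 > 80
    N29: 76+31 = 107 > 80
Round 4 — N24, N29 seize.
  N24 sheds 99 L/s: no online neighbours, lost.
  N29 sheds 107 L/s to N1: 107 each.
    N1: 88+107 = 195 > 140
Round 5 — N1 seizes.
  N1 sheds 195 L/s: no online neighbours, lost.
No further seizures.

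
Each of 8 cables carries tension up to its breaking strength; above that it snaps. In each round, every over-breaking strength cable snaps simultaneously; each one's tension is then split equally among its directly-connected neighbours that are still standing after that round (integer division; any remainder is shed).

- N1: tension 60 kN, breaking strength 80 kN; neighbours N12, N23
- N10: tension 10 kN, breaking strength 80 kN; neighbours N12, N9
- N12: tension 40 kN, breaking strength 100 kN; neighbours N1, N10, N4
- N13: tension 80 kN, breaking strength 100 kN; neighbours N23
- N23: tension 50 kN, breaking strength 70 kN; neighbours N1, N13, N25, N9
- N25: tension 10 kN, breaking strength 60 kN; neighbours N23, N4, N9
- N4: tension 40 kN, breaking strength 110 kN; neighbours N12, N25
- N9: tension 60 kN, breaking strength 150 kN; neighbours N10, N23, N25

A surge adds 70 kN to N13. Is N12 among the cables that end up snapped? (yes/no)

Round 1 — N13 at 150 > 100. N13 snaps.
  N13 sheds 150 kN to N23: 150 each.
    N23: 50+150 = 200 > 70
Round 2 — N23 snaps.
  N23 sheds 200 kN to N1, N25, N9: 66 each (2 lost).
    N1: 60+66 = 126 > 80
    N25: 10+66 = 76 > 60
    N9: 60+66 = 126 ≤ 150
Round 3 — N1, N25 snap.
  N1 sheds 126 kN to N12: 126 each.
    N12: 40+126 = 166 > 100
  N25 sheds 76 kN to N4, N9: 38 each.
    N4: 40+38 = 78 ≤ 110
    N9: 126+38 = 164 > 150
Round 4 — N12, N9 snap.
  N12 sheds 166 kN to N10, N4: 83 each.
    N10: 10+83 = 93 > 80
    N4: 78+83 = 161 > 110
  N9 sheds 164 kN to N10: 164 each.
    N10: 93+164 = 257 > 80
Round 5 — N10, N4 snap.
  N10 sheds 257 kN: no online neighbours, lost.
  N4 sheds 161 kN: no online neighbours, lost.
No further breaks.

yes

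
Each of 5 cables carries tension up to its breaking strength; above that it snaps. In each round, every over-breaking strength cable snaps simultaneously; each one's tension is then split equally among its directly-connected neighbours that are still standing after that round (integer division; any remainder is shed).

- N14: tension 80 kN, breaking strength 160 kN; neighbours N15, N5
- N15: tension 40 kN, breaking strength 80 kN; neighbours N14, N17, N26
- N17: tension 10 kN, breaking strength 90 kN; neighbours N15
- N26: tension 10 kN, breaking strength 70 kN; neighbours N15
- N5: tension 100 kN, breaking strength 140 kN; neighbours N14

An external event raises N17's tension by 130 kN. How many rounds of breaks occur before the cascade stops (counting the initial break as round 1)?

Round 1 — N17 at 140 > 90. N17 snaps.
  N17 sheds 140 kN to N15: 140 each.
    N15: 40+140 = 180 > 80
Round 2 — N15 snaps.
  N15 sheds 180 kN to N14, N26: 90 each.
    N14: 80+90 = 170 > 160
    N26: 10+90 = 100 > 70
Round 3 — N14, N26 snap.
  N14 sheds 170 kN to N5: 170 each.
    N5: 100+170 = 270 > 140
  N26 sheds 100 kN: no online neighbours, lost.
Round 4 — N5 snaps.
  N5 sheds 270 kN: no online neighbours, lost.
No further breaks.

4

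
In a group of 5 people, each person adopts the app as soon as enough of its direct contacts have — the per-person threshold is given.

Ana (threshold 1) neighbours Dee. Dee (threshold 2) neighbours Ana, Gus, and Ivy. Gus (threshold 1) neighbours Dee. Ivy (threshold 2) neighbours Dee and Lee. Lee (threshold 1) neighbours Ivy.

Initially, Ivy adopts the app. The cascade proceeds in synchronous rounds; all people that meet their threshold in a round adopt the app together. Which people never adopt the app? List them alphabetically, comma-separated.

Ana, Dee, Gus

Round 1 — Ivy adopts the app (initial).
Round 2 — checking thresholds:
  Dee: 1 of 3 neighbours < 2, not yet.
  Lee: 1 of 1 neighbours ≥ 1, adopts the app.
Round 3 — no new adoptions; cascade stops.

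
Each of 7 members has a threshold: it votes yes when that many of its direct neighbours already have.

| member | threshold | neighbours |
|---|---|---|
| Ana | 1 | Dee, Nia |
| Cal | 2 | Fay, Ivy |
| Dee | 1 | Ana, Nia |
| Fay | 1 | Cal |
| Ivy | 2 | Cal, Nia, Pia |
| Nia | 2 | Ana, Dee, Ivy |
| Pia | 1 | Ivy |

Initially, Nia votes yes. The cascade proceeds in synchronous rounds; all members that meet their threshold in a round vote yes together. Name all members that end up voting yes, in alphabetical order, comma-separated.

Round 1 — Nia votes yes (initial).
Round 2 — checking thresholds:
  Ana: 1 of 2 neighbours ≥ 1, votes yes.
  Dee: 1 of 2 neighbours ≥ 1, votes yes.
  Ivy: 1 of 3 neighbours < 2, not yet.
Round 3 — no new yes votes; cascade stops.

Ana, Dee, Nia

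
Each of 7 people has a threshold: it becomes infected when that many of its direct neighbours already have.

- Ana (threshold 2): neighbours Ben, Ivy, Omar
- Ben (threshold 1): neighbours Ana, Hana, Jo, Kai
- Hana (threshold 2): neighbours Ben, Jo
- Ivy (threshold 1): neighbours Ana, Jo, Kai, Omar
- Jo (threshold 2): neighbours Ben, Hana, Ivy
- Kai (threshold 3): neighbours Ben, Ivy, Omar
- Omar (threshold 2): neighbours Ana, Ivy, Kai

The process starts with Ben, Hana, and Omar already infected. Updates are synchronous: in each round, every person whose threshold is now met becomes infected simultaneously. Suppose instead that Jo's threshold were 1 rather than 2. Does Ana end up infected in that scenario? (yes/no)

With Jo's threshold at 1:
Round 1 — Ben, Hana, Omar become infected (initial).
Round 2 — checking thresholds:
  Ana: 2 of 3 neighbours ≥ 2, becomes infected.
  Ivy: 1 of 4 neighbours ≥ 1, becomes infected.
  Jo: 2 of 3 neighbours ≥ 1, becomes infected.
  Kai: 2 of 3 neighbours < 3, holds.
Round 3 — checking thresholds:
  Kai: 3 of 3 neighbours ≥ 3, becomes infected.
Round 4 — no new infections; cascade stops.

yes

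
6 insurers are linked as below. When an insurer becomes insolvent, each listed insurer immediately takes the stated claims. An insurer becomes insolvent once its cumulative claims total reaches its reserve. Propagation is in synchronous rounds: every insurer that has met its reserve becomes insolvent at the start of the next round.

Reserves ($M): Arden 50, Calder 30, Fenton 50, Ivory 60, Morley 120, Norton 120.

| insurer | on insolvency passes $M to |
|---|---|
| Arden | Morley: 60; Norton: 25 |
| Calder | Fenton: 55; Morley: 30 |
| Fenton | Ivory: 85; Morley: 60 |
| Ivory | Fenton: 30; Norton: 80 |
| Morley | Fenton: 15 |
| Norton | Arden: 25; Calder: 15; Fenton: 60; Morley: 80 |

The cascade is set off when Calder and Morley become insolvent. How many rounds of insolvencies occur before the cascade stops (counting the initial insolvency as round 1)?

Round 1 — Calder, Morley become insolvent (initial).
  Fenton: +55+15 → 70 ≥ 50
Round 2 — Fenton becomes insolvent.
  Ivory: +85 → 85 ≥ 60
Round 3 — Ivory becomes insolvent.
  Norton: +80 → 80 < 120
No further insolvencies.

3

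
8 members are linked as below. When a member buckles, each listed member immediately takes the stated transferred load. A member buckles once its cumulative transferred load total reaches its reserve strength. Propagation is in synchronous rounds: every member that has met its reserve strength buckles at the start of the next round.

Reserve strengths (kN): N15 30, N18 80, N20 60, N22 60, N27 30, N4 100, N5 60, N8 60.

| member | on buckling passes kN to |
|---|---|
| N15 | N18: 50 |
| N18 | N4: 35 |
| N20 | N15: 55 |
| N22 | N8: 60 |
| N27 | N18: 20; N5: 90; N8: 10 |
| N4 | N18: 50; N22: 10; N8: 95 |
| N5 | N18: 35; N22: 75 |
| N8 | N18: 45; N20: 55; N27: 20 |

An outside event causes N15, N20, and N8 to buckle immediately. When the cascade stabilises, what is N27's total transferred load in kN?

20

Round 1 — N15, N20, N8 buckle (initial).
  N18: +50+45 → 95 ≥ 80
  N27: +20 → 20 < 30
Round 2 — N18 buckles.
  N4: +35 → 35 < 100
No further bucklings.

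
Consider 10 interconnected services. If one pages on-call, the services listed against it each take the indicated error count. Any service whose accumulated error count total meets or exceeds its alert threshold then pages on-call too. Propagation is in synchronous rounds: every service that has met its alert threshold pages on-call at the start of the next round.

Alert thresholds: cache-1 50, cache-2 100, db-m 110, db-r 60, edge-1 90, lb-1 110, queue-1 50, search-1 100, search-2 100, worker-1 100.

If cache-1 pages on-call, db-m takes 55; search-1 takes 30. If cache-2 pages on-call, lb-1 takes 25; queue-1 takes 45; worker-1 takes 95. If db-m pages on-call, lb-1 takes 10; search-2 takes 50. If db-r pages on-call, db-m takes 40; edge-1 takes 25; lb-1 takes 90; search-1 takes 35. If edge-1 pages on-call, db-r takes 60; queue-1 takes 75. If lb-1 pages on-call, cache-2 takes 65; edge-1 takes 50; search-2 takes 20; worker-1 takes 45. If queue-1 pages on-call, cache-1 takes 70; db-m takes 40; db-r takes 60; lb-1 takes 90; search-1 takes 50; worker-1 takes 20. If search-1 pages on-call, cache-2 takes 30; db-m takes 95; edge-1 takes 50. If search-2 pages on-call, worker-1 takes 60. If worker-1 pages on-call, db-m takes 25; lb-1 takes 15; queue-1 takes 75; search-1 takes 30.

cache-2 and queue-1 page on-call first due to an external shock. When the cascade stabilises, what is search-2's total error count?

70

Round 1 — cache-2, queue-1 page on-call (initial).
  cache-1: +70 → 70 ≥ 50
  db-m: +40 → 40 < 110
  db-r: +60 → 60 ≥ 60
  lb-1: +25+90 → 115 ≥ 110
  search-1: +50 → 50 < 100
  worker-1: +95+20 → 115 ≥ 100
Round 2 — cache-1, db-r, lb-1, worker-1 page on-call.
  db-m: +55+40+25 → 160 ≥ 110
  edge-1: +25+50 → 75 < 90
  search-1: +30+35+30 → 145 ≥ 100
  search-2: +20 → 20 < 100
Round 3 — db-m, search-1 page on-call.
  edge-1: +50 → 125 ≥ 90
  search-2: +50 → 70 < 100
Round 4 — edge-1 pages on-call.
No further pages.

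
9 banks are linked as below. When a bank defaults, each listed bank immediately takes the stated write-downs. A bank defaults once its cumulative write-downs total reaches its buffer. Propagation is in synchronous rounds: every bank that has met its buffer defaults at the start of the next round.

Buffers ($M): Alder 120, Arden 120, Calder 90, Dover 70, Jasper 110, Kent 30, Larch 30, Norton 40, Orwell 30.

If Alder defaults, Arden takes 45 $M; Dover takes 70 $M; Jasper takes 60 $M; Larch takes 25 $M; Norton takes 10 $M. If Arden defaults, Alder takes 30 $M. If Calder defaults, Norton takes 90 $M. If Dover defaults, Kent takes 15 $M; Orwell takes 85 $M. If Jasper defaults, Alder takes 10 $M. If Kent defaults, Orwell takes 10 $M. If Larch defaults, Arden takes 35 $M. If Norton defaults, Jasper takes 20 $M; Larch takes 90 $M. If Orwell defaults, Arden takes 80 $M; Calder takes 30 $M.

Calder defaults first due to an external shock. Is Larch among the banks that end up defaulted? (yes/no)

Round 1 — Calder defaults (initial).
  Norton: +90 → 90 ≥ 40
Round 2 — Norton defaults.
  Jasper: +20 → 20 < 110
  Larch: +90 → 90 ≥ 30
Round 3 — Larch defaults.
  Arden: +35 → 35 < 120
No further defaults.

yes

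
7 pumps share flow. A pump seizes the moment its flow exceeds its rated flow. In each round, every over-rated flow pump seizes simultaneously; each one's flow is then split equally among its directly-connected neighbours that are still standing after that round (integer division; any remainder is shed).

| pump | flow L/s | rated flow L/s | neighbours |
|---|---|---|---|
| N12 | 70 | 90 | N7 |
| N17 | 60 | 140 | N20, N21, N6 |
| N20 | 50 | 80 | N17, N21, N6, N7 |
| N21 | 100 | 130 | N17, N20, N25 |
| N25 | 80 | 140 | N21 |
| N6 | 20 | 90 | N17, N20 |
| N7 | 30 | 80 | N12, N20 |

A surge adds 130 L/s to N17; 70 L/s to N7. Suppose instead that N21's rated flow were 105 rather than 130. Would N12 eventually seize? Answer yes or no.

With N21's rated flow at 105:
Round 1 — N17 at 190 > 140; N7 at 100 > 80. N17, N7 seize.
  N17 sheds 190 L/s to N20, N21, N6: 63 each (1 lost).
    N20: 50+63 = 113 > 80
    N21: 100+63 = 163 > 105
    N6: 20+63 = 83 ≤ 90
  N7 sheds 100 L/s to N12, N20: 50 each.
    N12: 70+50 = 120 > 90
    N20: 113+50 = 163 > 80
Round 2 — N12, N20, N21 seize.
  N12 sheds 120 L/s: no online neighbours, lost.
  N20 sheds 163 L/s to N6: 163 each.
    N6: 83+163 = 246 > 90
  N21 sheds 163 L/s to N25: 163 each.
    N25: 80+163 = 243 > 140
Round 3 — N25, N6 seize.
  N25 sheds 243 L/s: no online neighbours, lost.
  N6 sheds 246 L/s: no online neighbours, lost.
No further seizures.

yes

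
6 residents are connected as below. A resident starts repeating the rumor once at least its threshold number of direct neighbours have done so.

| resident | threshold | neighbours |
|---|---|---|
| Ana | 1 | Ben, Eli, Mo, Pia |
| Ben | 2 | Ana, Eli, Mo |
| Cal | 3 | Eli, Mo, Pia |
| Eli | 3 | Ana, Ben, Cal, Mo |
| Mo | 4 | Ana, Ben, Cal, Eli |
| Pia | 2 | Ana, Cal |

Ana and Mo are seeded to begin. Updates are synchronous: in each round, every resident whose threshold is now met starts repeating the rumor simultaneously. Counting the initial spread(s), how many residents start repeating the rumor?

4

Round 1 — Ana, Mo start repeating the rumor (initial).
Round 2 — checking thresholds:
  Ben: 2 of 3 neighbours ≥ 2, starts repeating the rumor.
  Cal: 1 of 3 neighbours < 3, below threshold.
  Eli: 2 of 4 neighbours < 3, below threshold.
  Pia: 1 of 2 neighbours < 2, below threshold.
Round 3 — checking thresholds:
  Cal: 1 of 3 neighbours < 3, below threshold.
  Eli: 3 of 4 neighbours ≥ 3, starts repeating the rumor.
  Pia: 1 of 2 neighbours < 2, below threshold.
Round 4 — no new spreads; cascade stops.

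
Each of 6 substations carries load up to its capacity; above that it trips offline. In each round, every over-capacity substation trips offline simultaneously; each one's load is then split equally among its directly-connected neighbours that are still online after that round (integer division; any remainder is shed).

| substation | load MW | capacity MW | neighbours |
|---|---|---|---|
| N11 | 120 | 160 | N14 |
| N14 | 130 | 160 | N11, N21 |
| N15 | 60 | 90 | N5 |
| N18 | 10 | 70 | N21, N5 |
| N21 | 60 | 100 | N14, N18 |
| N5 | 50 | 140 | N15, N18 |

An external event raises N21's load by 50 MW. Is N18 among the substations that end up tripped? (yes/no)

Round 1 — N21 at 110 > 100. N21 trips offline.
  N21 sheds 110 MW to N14, N18: 55 each.
    N14: 130+55 = 185 > 160
    N18: 10+55 = 65 ≤ 70
Round 2 — N14 trips offline.
  N14 sheds 185 MW to N11: 185 each.
    N11: 120+185 = 305 > 160
Round 3 — N11 trips offline.
  N11 sheds 305 MW: no online neighbours, lost.
No further trips.

no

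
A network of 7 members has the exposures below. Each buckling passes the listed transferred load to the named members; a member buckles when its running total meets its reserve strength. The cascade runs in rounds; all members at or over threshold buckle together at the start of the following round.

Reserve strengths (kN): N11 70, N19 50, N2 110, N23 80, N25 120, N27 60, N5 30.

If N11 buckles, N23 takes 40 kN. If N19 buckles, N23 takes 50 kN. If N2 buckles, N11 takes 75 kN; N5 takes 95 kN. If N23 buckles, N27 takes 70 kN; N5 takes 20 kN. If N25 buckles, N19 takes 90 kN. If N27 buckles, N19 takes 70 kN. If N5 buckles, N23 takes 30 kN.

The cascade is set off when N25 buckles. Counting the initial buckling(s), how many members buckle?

2

Round 1 — N25 buckles (initial).
  N19: +90 → 90 ≥ 50
Round 2 — N19 buckles.
  N23: +50 → 50 < 80
No further bucklings.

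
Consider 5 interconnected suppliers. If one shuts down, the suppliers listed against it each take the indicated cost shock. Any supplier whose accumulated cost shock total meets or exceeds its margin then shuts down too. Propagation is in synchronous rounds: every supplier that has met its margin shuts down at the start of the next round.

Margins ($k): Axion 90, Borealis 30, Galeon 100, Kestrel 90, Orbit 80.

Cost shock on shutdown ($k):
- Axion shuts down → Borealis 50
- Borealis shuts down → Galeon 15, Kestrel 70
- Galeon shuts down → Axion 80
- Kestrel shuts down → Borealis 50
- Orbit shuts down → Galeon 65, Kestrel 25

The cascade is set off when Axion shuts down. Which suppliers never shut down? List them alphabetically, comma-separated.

Galeon, Kestrel, Orbit

Round 1 — Axion shuts down (initial).
  Borealis: +50 → 50 ≥ 30
Round 2 — Borealis shuts down.
  Galeon: +15 → 15 < 100
  Kestrel: +70 → 70 < 90
No further shutdowns.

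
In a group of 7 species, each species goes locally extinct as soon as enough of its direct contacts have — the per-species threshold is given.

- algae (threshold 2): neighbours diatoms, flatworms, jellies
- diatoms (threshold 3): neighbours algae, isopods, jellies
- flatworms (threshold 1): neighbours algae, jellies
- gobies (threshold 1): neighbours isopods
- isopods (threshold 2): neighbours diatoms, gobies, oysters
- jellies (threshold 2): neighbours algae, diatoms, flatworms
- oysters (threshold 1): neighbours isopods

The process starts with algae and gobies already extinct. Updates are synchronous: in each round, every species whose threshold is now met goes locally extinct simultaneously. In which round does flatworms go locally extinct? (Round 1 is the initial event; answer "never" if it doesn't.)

2

Round 1 — algae, gobies go locally extinct (initial).
Round 2 — checking thresholds:
  diatoms: 1 of 3 neighbours < 3, not yet.
  flatworms: 1 of 2 neighbours ≥ 1, goes locally extinct.
  isopods: 1 of 3 neighbours < 2, not yet.
  jellies: 1 of 3 neighbours < 2, not yet.
Round 3 — checking thresholds:
  diatoms: 1 of 3 neighbours < 3, not yet.
  isopods: 1 of 3 neighbours < 2, not yet.
  jellies: 2 of 3 neighbours ≥ 2, goes locally extinct.
Round 4 — no new extinctions; cascade stops.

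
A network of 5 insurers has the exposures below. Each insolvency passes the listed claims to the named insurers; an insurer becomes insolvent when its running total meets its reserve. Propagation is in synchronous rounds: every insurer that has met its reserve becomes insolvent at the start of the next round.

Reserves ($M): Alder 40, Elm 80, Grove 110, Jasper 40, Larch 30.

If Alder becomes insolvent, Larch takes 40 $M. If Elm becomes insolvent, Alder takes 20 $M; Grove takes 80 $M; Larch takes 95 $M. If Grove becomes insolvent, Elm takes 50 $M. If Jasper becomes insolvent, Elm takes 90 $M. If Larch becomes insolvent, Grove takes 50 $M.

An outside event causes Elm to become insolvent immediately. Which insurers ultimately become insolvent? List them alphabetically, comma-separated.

Elm, Grove, Larch

Round 1 — Elm becomes insolvent (initial).
  Alder: +20 → 20 < 40
  Grove: +80 → 80 < 110
  Larch: +95 → 95 ≥ 30
Round 2 — Larch becomes insolvent.
  Grove: +50 → 130 ≥ 110
Round 3 — Grove becomes insolvent.
No further insolvencies.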